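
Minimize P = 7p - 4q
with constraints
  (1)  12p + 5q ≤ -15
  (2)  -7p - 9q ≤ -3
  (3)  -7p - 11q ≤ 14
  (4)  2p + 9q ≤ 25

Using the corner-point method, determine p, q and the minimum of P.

Vertices and P = 7p - 4q:
  (-150/73, 141/73) → P = -1614/73
  (-130/49, 165/49) → P = -1570/49
  (-22/5, 169/45) → P = -2062/45

At the optimal vertex, -7p - 9q = -3 and 2p + 9q = 25.
Solving simultaneously gives p = -22/5, q = 169/45.

p = -22/5, q = 169/45, minimum P = -2062/45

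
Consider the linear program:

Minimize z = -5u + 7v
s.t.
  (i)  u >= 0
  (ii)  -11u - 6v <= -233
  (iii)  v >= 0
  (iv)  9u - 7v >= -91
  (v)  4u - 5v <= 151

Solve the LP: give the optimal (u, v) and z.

Corner points and z = -5u + 7v:
  (233/11, 0) → z = -1165/11
  (1085/131, 3098/131) → z = 16261/131
  (151/4, 0) → z = -755/4
The feasible region is unbounded (it extends along (5, 4), (7, 9)), but z strictly increases along every unbounded feasible direction, so there is no improving ray and the minimum is attained at a vertex.

u = 151/4, v = 0, minimum z = -755/4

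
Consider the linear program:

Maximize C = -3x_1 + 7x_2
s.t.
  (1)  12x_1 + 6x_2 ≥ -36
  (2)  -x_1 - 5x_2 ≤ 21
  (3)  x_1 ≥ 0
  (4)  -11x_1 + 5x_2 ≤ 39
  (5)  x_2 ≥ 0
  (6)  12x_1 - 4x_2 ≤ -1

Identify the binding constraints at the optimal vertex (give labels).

Extreme points and C = -3x_1 + 7x_2:
  (0, 39/5) → C = 273/5
  (0, 1/4) → C = 7/4
  (151/16, 457/16) → C = 1373/8

The maximum is at (151/16, 457/16). Substituting into each constraint, equality holds for (4) and (6); the remaining constraints have slack.

(4) and (6)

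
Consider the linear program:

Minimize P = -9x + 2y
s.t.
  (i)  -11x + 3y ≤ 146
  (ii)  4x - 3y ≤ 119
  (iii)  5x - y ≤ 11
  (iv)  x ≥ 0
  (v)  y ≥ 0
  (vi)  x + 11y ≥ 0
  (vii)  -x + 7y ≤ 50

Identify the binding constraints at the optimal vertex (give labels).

(iii) and (v)

Corner points and P = -9x + 2y:
  (11/5, 0) → P = -99/5
  (127/34, 261/34) → P = -621/34
  (0, 0) → P = 0
  (0, 50/7) → P = 100/7

The minimum is at (11/5, 0). Substituting into each constraint, equality holds for (iii) and (v); the remaining constraints have slack.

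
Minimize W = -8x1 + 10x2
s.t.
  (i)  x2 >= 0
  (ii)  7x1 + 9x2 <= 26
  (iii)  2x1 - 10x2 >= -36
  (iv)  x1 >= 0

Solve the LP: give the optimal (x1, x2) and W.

The binding constraints are x2 = 0 and 7x1 + 9x2 = 26.
Solving simultaneously gives x1 = 26/7, x2 = 0.

x1 = 26/7, x2 = 0, minimum W = -208/7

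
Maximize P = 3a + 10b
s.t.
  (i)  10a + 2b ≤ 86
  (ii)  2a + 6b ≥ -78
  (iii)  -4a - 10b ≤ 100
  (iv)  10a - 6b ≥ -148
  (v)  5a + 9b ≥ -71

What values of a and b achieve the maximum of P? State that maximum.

The optimum lies where 10a + 2b = 86 and 10a - 6b = -148.
Solving simultaneously gives a = 11/4, b = 117/4.

a = 11/4, b = 117/4, maximum P = 1203/4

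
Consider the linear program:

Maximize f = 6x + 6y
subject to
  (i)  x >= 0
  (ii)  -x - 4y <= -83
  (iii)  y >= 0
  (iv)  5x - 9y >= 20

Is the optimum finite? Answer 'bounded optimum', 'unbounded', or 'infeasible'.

unbounded

From the feasible point (83, 0), moving in the direction (9, 5) keeps every constraint satisfied while f increases without bound.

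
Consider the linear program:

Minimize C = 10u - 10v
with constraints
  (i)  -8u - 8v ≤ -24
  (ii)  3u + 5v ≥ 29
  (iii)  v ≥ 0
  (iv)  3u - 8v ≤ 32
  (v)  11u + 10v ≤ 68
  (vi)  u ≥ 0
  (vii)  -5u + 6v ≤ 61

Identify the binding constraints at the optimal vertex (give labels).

Corner points and C = 10u - 10v:
  (2, 23/5) → C = -26
  (0, 29/5) → C = -58
  (0, 34/5) → C = -68

The minimum is at (0, 34/5). Substituting into each constraint, equality holds for (v) and (vi); the remaining constraints have slack.

(v) and (vi)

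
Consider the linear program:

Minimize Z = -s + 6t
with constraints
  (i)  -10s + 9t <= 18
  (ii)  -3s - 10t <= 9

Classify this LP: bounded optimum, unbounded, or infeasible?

From the feasible point (-261/127, -36/127), moving in the direction (10, -3) keeps every constraint satisfied while Z decreases without bound.

unbounded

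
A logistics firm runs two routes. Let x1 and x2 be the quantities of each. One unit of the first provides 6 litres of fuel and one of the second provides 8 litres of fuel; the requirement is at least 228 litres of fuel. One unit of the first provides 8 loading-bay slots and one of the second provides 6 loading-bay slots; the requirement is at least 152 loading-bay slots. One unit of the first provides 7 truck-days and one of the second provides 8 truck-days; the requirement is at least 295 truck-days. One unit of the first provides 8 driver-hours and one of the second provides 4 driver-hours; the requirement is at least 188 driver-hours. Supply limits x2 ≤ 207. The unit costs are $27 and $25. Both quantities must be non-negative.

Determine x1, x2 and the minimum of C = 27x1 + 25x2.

x1 = 9, x2 = 29, minimum C = 968

Corner points and C = 27x1 + 25x2:
  (0, 47) → C = 1175
  (0, 207) → C = 5175
  (295/7, 0) → C = 7965/7
  (9, 29) → C = 968
The feasible region is unbounded (it extends along (1, 0)), but C strictly increases along every unbounded feasible direction, so there is no improving ray and the minimum is attained at a vertex.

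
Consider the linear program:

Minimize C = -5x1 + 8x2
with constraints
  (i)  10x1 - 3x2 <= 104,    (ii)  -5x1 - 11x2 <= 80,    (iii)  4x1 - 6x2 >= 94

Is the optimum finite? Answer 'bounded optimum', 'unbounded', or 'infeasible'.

The boundaries 10x1 - 3x2 = 104 and -5x1 - 11x2 = 80 meet at (904/125, -264/25), but that point violates 4x1 - 6x2 ≥ 94. Every candidate vertex is excluded by some other constraint, so the feasible region is empty.

infeasible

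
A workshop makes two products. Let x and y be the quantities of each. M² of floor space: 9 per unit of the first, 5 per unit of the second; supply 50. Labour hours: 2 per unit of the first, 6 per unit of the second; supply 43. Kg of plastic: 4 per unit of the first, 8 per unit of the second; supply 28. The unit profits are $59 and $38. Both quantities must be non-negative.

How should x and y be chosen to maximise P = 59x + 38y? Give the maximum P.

x = 5, y = 1, maximum P = 333

Vertices and P = 59x + 38y:
  (0, 0) → P = 0
  (0, 7/2) → P = 133
  (50/9, 0) → P = 2950/9
  (5, 1) → P = 333

The optimum lies where 9x + 5y = 50 and 4x + 8y = 28.
Solving simultaneously gives x = 5, y = 1.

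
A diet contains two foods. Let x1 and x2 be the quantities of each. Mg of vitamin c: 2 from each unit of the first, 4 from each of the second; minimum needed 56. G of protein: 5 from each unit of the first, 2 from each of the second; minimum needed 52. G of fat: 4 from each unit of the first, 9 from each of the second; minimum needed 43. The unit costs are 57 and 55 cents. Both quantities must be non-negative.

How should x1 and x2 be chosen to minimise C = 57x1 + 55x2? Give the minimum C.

Feasible corners and C = 57x1 + 55x2:
  (0, 26) → C = 1430
  (28, 0) → C = 1596
  (6, 11) → C = 947
The feasible region is unbounded (it extends along (0, 1), (1, 0)), but C strictly increases along every unbounded feasible direction, so there is no improving ray and the minimum is attained at a vertex.

At the optimal vertex, 2x1 + 4x2 = 56 and 5x1 + 2x2 = 52.
Solving simultaneously gives x1 = 6, x2 = 11.

x1 = 6, x2 = 11, minimum C = 947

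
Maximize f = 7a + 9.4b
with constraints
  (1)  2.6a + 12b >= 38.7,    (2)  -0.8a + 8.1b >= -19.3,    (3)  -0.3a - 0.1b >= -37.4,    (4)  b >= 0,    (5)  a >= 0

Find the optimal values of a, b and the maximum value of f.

Corner points and f = 7a + 9.4b:
  (387/26, 0) → f = 2709/26
  (0, 129/40) → f = 6063/200
  (30487/251, 2413/251) → f = 1180456/1255
  (193/8, 0) → f = 1351/8
  (0, 374) → f = 17578/5

The optimum lies where -0.3a - 0.1b = -37.4 and a = 0.
Solving simultaneously gives a = 0, b = 374.

a = 0, b = 374, maximum f = 3515.6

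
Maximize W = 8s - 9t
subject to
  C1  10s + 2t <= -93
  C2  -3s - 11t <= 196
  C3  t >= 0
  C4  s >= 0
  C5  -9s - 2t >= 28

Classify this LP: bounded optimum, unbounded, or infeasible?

infeasible

The boundaries 10s + 2t = -93 and t = 0 meet at (-93/10, 0), but that point violates s ≥ 0. Every candidate vertex is excluded by some other constraint, so the feasible region is empty.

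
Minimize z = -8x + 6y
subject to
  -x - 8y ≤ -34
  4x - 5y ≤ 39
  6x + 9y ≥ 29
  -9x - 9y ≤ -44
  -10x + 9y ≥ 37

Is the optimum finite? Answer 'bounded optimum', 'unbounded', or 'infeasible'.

From the feasible point (7/19, 773/171), moving in the direction (9, 10) keeps every constraint satisfied while z decreases without bound.

unbounded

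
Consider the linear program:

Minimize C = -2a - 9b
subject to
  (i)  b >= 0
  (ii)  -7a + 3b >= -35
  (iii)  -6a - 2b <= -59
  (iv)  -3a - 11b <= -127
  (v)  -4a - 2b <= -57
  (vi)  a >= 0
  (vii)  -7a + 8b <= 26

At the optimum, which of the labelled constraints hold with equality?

Corner points and C = -2a - 9b:
  (241/26, 259/26) → C = -2813/26
  (358/35, 61/5) → C = -4559/35
  (202/23, 503/46) → C = -5335/46

The minimum is at (358/35, 61/5). Substituting into each constraint, equality holds for (ii) and (vii); the remaining constraints have slack.

(ii) and (vii)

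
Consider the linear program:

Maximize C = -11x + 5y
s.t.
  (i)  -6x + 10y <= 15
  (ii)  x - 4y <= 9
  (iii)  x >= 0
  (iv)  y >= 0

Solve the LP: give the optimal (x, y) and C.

Extreme points and C = -11x + 5y:
  (0, 3/2) → C = 15/2
  (9, 0) → C = -99
  (0, 0) → C = 0
The feasible region is unbounded (it extends along (4, 1), (5, 3)), but C strictly decreases along every unbounded feasible direction, so there is no improving ray and the maximum is attained at a vertex.

The binding constraints are -6x + 10y = 15 and x = 0.
Solving simultaneously gives x = 0, y = 3/2.

x = 0, y = 3/2, maximum C = 15/2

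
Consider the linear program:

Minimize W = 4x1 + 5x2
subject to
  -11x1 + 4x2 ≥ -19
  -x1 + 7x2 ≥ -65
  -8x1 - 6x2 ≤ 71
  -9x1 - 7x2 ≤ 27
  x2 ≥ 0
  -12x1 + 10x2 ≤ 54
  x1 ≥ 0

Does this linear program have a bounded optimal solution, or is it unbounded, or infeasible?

Corner points and W = 4x1 + 5x2:
  (19/11, 0) → W = 76/11
  (203/31, 411/31) → W = 2867/31
  (0, 0) → W = 0
  (0, 27/5) → W = 27
The feasible region has finitely many vertices and no improving ray; the minimum is 0 at (0, 0).

bounded optimum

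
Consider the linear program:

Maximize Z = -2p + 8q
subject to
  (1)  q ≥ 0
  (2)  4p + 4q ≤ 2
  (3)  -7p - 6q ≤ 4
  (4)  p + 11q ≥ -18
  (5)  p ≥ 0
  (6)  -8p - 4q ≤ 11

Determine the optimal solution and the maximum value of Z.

Feasible corners and Z = -2p + 8q:
  (1/2, 0) → Z = -1
  (0, 0) → Z = 0
  (0, 1/2) → Z = 4

At the optimal vertex, 4p + 4q = 2 and p = 0.
Solving simultaneously gives p = 0, q = 1/2.

p = 0, q = 1/2, maximum Z = 4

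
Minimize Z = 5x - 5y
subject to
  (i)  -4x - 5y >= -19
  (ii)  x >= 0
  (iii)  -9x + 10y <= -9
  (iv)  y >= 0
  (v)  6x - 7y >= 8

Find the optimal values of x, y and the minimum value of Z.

x = 4/3, y = 0, minimum Z = 20/3

Vertices and Z = 5x - 5y:
  (19/4, 0) → Z = 95/4
  (173/58, 41/29) → Z = 455/58
  (4/3, 0) → Z = 20/3

The optimum lies where y = 0 and 6x - 7y = 8.
Solving simultaneously gives x = 4/3, y = 0.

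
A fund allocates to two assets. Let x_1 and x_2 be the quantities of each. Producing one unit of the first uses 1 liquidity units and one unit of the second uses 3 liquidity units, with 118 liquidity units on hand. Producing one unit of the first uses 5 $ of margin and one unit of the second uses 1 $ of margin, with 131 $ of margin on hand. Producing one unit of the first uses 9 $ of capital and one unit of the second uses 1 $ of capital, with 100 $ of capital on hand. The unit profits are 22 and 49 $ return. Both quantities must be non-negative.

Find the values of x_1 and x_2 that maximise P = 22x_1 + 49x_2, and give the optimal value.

Extreme points and P = 22x_1 + 49x_2:
  (0, 0) → P = 0
  (0, 118/3) → P = 5782/3
  (100/9, 0) → P = 2200/9
  (7, 37) → P = 1967

x_1 = 7, x_2 = 37, maximum P = 1967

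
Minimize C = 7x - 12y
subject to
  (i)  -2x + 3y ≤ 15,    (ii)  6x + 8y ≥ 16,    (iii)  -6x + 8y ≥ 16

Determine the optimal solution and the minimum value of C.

Vertices and C = 7x - 12y:
  (-36/17, 61/17) → C = -984/17
  (36, 29) → C = -96
  (0, 2) → C = -24

x = 36, y = 29, minimum C = -96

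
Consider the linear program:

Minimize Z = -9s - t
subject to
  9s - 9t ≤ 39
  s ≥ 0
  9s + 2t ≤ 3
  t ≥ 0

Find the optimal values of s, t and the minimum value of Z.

s = 1/3, t = 0, minimum Z = -3

The optimum lies where 9s + 2t = 3 and t = 0.
Solving simultaneously gives s = 1/3, t = 0.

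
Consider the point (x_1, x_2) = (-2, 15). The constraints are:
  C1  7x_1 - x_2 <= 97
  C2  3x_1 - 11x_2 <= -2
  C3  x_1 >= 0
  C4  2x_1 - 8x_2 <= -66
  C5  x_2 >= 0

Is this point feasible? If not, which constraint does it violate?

Constraint C3: x_1 = -2, which is not ≥ 0. All other constraints are satisfied.

not feasible — violates C3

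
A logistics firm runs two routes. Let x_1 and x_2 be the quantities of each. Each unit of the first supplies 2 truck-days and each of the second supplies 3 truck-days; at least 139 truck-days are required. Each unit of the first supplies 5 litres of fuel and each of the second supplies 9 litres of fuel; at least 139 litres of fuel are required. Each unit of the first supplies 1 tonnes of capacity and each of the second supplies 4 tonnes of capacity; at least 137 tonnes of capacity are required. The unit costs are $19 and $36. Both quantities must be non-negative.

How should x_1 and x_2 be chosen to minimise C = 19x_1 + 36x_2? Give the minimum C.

Feasible corners and C = 19x_1 + 36x_2:
  (0, 139/3) → C = 1668
  (137, 0) → C = 2603
  (29, 27) → C = 1523
The feasible region is unbounded (it extends along (0, 1), (1, 0)), but C strictly increases along every unbounded feasible direction, so there is no improving ray and the minimum is attained at a vertex.

x_1 = 29, x_2 = 27, minimum C = 1523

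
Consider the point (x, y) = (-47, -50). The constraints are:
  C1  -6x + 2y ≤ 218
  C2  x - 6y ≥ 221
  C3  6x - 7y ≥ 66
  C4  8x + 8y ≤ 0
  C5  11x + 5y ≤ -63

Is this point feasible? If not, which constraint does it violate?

C1: 182 ≤ 218 ✓
C2: 253 ≥ 221 ✓
C3: 68 ≥ 66 ✓
C4: -776 ≤ 0 ✓
C5: -767 ≤ -63 ✓

feasible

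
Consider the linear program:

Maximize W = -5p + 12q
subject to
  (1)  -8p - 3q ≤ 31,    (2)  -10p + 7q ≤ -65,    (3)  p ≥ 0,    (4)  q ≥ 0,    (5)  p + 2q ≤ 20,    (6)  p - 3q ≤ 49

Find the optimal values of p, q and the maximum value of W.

p = 10, q = 5, maximum W = 10

Corner points and W = -5p + 12q:
  (13/2, 0) → W = -65/2
  (10, 5) → W = 10
  (20, 0) → W = -100

The optimum lies where -10p + 7q = -65 and p + 2q = 20.
Solving simultaneously gives p = 10, q = 5.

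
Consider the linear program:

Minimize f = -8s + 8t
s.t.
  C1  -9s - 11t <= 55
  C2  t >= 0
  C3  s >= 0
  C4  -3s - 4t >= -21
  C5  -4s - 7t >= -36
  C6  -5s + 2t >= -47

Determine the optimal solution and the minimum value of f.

The optimum lies where t = 0 and -3s - 4t = -21.
Solving simultaneously gives s = 7, t = 0.

s = 7, t = 0, minimum f = -56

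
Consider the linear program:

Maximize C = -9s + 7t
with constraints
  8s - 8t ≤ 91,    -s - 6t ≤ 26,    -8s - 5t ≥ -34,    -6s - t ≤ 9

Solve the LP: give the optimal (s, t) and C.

s = -79/22, t = 138/11, maximum C = 2643/22

Vertices and C = -9s + 7t:
  (169/28, -299/56) → C = -5135/56
  (727/104, -57/13) → C = -9735/104
  (-4/5, -21/5) → C = -111/5
  (-79/22, 138/11) → C = 2643/22

The binding constraints are -8s - 5t = -34 and -6s - t = 9.
Solving simultaneously gives s = -79/22, t = 138/11.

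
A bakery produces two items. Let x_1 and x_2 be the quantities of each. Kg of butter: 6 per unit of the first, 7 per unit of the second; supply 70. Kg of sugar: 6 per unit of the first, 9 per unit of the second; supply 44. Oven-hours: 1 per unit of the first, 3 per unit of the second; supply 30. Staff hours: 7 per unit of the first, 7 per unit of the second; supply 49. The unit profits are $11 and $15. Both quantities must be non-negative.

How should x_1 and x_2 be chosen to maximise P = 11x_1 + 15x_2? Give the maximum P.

Extreme points and P = 11x_1 + 15x_2:
  (0, 0) → P = 0
  (0, 44/9) → P = 220/3
  (7, 0) → P = 77
  (19/3, 2/3) → P = 239/3

The binding constraints are 6x_1 + 9x_2 = 44 and 7x_1 + 7x_2 = 49.
Solving simultaneously gives x_1 = 19/3, x_2 = 2/3.

x_1 = 19/3, x_2 = 2/3, maximum P = 239/3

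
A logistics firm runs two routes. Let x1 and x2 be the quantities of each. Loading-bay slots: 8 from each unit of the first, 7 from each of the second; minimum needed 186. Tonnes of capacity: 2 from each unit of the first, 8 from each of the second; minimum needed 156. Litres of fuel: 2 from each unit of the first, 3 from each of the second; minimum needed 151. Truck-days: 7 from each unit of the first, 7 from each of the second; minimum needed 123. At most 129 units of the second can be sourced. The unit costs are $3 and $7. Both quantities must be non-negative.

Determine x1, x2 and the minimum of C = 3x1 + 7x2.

x1 = 74, x2 = 1, minimum C = 229

Extreme points and C = 3x1 + 7x2:
  (0, 151/3) → C = 1057/3
  (0, 129) → C = 903
  (78, 0) → C = 234
  (74, 1) → C = 229
The feasible region is unbounded (it extends along (1, 0)), but C strictly increases along every unbounded feasible direction, so there is no improving ray and the minimum is attained at a vertex.

At the optimal vertex, 2x1 + 8x2 = 156 and 2x1 + 3x2 = 151.
Solving simultaneously gives x1 = 74, x2 = 1.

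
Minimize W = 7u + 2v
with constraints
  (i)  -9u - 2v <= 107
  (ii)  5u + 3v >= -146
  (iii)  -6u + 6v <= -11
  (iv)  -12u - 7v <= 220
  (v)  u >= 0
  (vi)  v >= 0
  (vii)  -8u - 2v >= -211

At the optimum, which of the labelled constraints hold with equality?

(iii) and (vi)

Feasible corners and W = 7u + 2v:
  (11/6, 0) → W = 77/6
  (322/15, 589/30) → W = 2843/15
  (211/8, 0) → W = 1477/8

The minimum is at (11/6, 0). Substituting into each constraint, equality holds for (iii) and (vi); the remaining constraints have slack.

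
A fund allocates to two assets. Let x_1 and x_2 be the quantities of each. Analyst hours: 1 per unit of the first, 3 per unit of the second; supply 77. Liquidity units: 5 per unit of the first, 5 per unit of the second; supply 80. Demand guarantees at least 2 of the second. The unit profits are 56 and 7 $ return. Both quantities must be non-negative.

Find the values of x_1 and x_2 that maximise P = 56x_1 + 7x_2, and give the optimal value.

x_1 = 14, x_2 = 2, maximum P = 798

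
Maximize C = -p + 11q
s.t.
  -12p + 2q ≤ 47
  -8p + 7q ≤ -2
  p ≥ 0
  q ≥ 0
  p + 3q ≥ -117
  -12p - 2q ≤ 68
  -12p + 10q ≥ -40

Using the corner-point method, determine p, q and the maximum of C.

p = 65, q = 74, maximum C = 749

Extreme points and C = -p + 11q:
  (1/4, 0) → C = -1/4
  (65, 74) → C = 749
  (10/3, 0) → C = -10/3

The optimum lies where -8p + 7q = -2 and -12p + 10q = -40.
Solving simultaneously gives p = 65, q = 74.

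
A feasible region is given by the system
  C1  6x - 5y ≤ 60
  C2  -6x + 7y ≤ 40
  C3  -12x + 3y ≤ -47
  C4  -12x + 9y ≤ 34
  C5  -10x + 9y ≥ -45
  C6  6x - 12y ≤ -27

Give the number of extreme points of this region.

The feasible vertices (each the meet of two boundaries and inside every other half-plane) are:
  (449/66, 127/11)
  (675/16, 335/8)
  (215/42, 101/21)
  (261/22, 90/11)

4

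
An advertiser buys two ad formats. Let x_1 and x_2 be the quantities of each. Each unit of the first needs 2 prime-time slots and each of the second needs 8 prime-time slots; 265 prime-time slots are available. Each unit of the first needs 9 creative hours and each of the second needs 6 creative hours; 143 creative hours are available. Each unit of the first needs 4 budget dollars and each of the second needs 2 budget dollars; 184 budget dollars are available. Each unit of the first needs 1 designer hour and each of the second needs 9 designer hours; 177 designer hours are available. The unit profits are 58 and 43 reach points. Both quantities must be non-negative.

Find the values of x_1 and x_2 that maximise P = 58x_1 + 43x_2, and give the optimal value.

x_1 = 3, x_2 = 58/3, maximum P = 3016/3

Extreme points and P = 58x_1 + 43x_2:
  (0, 0) → P = 0
  (0, 59/3) → P = 2537/3
  (143/9, 0) → P = 8294/9
  (3, 58/3) → P = 3016/3

The optimum lies where 9x_1 + 6x_2 = 143 and x_1 + 9x_2 = 177.
Solving simultaneously gives x_1 = 3, x_2 = 58/3.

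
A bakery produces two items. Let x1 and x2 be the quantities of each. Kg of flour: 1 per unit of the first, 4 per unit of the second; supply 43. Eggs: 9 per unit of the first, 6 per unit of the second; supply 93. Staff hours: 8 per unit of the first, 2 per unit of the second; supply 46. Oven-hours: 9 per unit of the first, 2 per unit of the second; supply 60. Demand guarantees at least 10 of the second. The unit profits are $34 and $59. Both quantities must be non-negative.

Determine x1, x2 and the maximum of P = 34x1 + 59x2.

x1 = 3, x2 = 10, maximum P = 692

Vertices and P = 34x1 + 59x2:
  (0, 43/4) → P = 2537/4
  (0, 10) → P = 590
  (3, 10) → P = 692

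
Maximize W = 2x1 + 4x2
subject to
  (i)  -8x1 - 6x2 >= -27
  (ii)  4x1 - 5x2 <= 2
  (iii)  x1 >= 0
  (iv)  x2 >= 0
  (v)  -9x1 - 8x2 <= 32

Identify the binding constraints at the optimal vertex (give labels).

Corner points and W = 2x1 + 4x2:
  (147/64, 23/16) → W = 331/32
  (0, 9/2) → W = 18
  (1/2, 0) → W = 1
  (0, 0) → W = 0

The maximum is at (0, 9/2). Substituting into each constraint, equality holds for (i) and (iii); the remaining constraints have slack.

(i) and (iii)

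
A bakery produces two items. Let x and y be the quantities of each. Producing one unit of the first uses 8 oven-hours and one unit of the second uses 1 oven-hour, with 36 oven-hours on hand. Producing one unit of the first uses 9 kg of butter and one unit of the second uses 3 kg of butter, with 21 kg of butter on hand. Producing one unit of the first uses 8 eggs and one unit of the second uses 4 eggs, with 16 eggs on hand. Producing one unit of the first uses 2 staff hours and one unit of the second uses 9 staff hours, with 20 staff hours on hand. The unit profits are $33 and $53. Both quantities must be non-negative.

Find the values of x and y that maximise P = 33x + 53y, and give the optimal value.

x = 1, y = 2, maximum P = 139

Feasible corners and P = 33x + 53y:
  (0, 0) → P = 0
  (0, 20/9) → P = 1060/9
  (2, 0) → P = 66
  (1, 2) → P = 139

The binding constraints are 8x + 4y = 16 and 2x + 9y = 20.
Solving simultaneously gives x = 1, y = 2.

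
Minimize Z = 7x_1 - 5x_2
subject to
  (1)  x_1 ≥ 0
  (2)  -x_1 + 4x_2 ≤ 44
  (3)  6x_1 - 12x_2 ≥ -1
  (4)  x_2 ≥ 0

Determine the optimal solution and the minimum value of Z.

x_1 = 0, x_2 = 1/12, minimum Z = -5/12

The feasible region is unbounded (it extends along (4, 1), (1, 0)), but Z strictly increases along every unbounded feasible direction, so there is no improving ray and the minimum is attained at a vertex.

The optimum lies where x_1 = 0 and 6x_1 - 12x_2 = -1.
Solving simultaneously gives x_1 = 0, x_2 = 1/12.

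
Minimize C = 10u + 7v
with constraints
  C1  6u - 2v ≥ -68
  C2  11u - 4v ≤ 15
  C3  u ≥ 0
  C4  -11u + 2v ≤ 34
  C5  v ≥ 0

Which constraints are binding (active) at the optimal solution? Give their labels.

Corner points and C = 10u + 7v:
  (34/5, 272/5) → C = 2244/5
  (15/11, 0) → C = 150/11
  (0, 17) → C = 119
  (0, 0) → C = 0
The feasible region is unbounded (it extends along (1, 3), (4, 11)), but C strictly increases along every unbounded feasible direction, so there is no improving ray and the minimum is attained at a vertex.

The minimum is at (0, 0). Substituting into each constraint, equality holds for C3 and C5; the remaining constraints have slack.

C3 and C5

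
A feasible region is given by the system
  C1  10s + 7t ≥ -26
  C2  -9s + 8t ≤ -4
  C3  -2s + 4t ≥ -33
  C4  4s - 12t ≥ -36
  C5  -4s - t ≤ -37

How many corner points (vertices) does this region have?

3

The feasible vertices (each the meet of two boundaries and inside every other half-plane) are:
  (135/2, 51/2)
  (181/18, -29/9)
  (102/13, 73/13)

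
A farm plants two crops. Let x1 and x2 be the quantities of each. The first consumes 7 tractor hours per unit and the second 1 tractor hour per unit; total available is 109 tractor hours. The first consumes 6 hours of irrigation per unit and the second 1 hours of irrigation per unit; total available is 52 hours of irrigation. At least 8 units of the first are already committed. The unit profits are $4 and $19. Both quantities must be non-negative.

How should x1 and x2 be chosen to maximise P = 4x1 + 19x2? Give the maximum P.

x1 = 8, x2 = 4, maximum P = 108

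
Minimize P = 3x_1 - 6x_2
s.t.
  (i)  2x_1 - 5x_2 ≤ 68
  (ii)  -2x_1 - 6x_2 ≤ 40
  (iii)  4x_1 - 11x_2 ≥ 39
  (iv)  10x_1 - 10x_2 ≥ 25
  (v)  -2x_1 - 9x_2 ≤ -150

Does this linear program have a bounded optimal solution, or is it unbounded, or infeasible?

bounded optimum

Vertices and P = 3x_1 - 6x_2:
  (553/2, 97) → P = 495/2
  (681/14, 41/7) → P = 1551/14
  (69/2, 9) → P = 99/2
The feasible region has finitely many vertices and no improving ray; the minimum is 99/2 at (69/2, 9).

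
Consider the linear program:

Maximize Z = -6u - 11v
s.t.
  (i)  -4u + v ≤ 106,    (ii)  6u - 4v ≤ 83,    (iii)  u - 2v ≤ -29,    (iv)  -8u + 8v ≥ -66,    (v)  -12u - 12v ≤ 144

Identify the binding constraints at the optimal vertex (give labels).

(iii) and (v)

Vertices and Z = -6u - 11v:
  (-118/5, 58/5) → Z = 14
  (141/4, 257/8) → Z = -4519/8
  (-53/3, 17/3) → Z = 131/3
The feasible region is unbounded (it extends along (2, 3), (1, 4)), but Z strictly decreases along every unbounded feasible direction, so there is no improving ray and the maximum is attained at a vertex.

The maximum is at (-53/3, 17/3). Substituting into each constraint, equality holds for (iii) and (v); the remaining constraints have slack.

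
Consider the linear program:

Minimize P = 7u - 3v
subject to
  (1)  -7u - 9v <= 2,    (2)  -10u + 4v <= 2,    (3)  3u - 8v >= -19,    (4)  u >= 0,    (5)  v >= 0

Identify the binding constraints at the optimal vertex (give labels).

Corner points and P = 7u - 3v:
  (15/17, 46/17) → P = -33/17
  (0, 1/2) → P = -3/2
  (0, 0) → P = 0
The feasible region is unbounded (it extends along (8, 3), (1, 0)), but P strictly increases along every unbounded feasible direction, so there is no improving ray and the minimum is attained at a vertex.

The minimum is at (15/17, 46/17). Substituting into each constraint, equality holds for (2) and (3); the remaining constraints have slack.

(2) and (3)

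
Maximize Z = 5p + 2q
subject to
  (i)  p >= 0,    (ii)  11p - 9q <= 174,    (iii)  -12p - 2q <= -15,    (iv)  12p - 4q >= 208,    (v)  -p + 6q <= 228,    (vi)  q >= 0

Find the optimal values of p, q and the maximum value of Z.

Corner points and Z = 5p + 2q:
  (147/8, 25/8) → Z = 785/8
  (1032/19, 894/19) → Z = 6948/19
  (540/17, 736/17) → Z = 4172/17

p = 1032/19, q = 894/19, maximum Z = 6948/19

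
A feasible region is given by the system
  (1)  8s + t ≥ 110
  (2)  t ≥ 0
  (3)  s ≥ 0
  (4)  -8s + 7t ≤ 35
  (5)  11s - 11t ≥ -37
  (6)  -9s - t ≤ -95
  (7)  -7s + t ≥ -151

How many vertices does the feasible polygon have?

Intersecting each pair of boundary lines and keeping only the points that satisfy every inequality leaves:
  (55/4, 0)
  (391/33, 502/33)
  (151/7, 0)
  (283/11, 320/11)

4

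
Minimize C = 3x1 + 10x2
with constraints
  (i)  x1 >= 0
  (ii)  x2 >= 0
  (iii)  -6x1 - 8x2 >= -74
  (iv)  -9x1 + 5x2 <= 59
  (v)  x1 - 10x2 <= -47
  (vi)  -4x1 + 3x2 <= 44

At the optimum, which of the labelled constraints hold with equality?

Corner points and C = 3x1 + 10x2:
  (0, 37/4) → C = 185/2
  (0, 47/10) → C = 47
  (91/17, 89/17) → C = 1163/17

The minimum is at (0, 47/10). Substituting into each constraint, equality holds for (i) and (v); the remaining constraints have slack.

(i) and (v)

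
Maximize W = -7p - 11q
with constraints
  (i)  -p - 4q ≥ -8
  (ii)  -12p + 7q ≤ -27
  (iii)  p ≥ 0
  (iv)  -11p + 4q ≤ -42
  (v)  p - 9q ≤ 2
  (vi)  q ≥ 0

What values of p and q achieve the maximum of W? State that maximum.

Extreme points and W = -7p - 11q:
  (25/6, 23/24) → W = -953/24
  (80/13, 6/13) → W = -626/13
  (74/19, 4/19) → W = -562/19

At the optimal vertex, -11p + 4q = -42 and p - 9q = 2.
Solving simultaneously gives p = 74/19, q = 4/19.

p = 74/19, q = 4/19, maximum W = -562/19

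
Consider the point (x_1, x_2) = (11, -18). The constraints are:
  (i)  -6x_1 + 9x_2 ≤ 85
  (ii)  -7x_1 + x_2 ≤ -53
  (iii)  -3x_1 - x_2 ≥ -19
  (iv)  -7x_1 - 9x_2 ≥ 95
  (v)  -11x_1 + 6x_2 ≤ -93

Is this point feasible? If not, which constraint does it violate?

Constraint (iv): -7x_1 - 9x_2 = 85, which is not ≥ 95. All other constraints are satisfied.

not feasible — violates (iv)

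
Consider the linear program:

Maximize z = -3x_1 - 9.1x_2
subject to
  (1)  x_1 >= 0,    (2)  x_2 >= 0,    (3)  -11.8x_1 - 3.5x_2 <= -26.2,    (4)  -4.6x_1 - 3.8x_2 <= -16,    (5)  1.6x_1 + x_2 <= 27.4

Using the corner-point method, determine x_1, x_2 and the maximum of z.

Corner points and z = -3x_1 - 9.1x_2:
  (0, 262/35) → z = -1703/25
  (0, 137/5) → z = -12467/50
  (80/23, 0) → z = -240/23
  (137/8, 0) → z = -411/8
  (726/479, 1138/479) → z = -62669/2395

x_1 = 80/23, x_2 = 0, maximum z = -240/23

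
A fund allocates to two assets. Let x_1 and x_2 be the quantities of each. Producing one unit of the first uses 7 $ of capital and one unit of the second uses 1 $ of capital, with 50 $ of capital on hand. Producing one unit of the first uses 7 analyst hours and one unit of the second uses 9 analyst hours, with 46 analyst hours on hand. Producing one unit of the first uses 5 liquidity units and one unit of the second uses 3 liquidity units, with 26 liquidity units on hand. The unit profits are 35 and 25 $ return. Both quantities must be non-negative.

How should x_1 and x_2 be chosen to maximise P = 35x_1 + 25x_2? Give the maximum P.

x_1 = 4, x_2 = 2, maximum P = 190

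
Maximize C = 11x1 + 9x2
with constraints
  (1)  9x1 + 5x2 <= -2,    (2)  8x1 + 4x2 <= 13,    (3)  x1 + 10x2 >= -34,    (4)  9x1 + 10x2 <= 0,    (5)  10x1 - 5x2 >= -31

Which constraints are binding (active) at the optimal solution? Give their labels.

Corner points and C = 11x1 + 9x2:
  (30/17, -304/85) → C = -1086/85
  (-4/9, 2/5) → C = -58/45
  (-32/7, -103/35) → C = -2687/35
  (-62/29, 279/145) → C = -31/5

The maximum is at (-4/9, 2/5). Substituting into each constraint, equality holds for (1) and (4); the remaining constraints have slack.

(1) and (4)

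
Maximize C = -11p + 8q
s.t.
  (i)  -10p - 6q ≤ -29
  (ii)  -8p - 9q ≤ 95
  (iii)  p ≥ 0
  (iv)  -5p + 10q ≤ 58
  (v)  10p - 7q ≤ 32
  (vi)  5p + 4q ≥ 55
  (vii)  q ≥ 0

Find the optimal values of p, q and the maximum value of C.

p = 159/35, q = 113/14, maximum C = 73/5

Extreme points and C = -11p + 8q:
  (726/65, 148/13) → C = -2066/65
  (159/35, 113/14) → C = 73/5
  (171/25, 26/5) → C = -841/25

The optimum lies where -5p + 10q = 58 and 5p + 4q = 55.
Solving simultaneously gives p = 159/35, q = 113/14.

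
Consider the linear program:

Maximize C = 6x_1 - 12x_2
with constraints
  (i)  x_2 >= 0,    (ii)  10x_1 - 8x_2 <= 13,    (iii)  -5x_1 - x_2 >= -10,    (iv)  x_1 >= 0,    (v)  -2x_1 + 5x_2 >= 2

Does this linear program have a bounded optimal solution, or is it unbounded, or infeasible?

bounded optimum

Extreme points and C = 6x_1 - 12x_2:
  (0, 10) → C = -120
  (16/9, 10/9) → C = -8/3
  (0, 2/5) → C = -24/5
The feasible region has finitely many vertices and no improving ray; the maximum is -8/3 at (16/9, 10/9).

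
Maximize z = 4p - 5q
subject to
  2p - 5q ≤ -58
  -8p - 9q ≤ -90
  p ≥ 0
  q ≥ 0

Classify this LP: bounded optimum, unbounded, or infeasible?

From the feasible point (0, 58/5), moving in the direction (5, 2) keeps every constraint satisfied while z increases without bound.

unbounded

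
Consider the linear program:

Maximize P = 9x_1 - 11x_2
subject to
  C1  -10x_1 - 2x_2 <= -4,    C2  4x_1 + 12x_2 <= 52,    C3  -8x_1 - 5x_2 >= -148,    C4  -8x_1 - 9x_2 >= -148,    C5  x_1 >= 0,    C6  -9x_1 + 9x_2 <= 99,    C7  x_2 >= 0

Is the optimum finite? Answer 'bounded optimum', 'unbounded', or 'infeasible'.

bounded optimum

Corner points and P = 9x_1 - 11x_2:
  (0, 2) → P = -22
  (2/5, 0) → P = 18/5
  (0, 13/3) → P = -143/3
  (13, 0) → P = 117
The feasible region has finitely many vertices and no improving ray; the maximum is 117 at (13, 0).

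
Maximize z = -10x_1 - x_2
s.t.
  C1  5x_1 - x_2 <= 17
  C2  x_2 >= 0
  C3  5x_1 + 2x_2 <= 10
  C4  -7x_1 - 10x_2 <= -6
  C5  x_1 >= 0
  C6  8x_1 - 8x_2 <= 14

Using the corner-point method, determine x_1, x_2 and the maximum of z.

Corner points and z = -10x_1 - x_2:
  (6/7, 0) → z = -60/7
  (7/4, 0) → z = -35/2
  (0, 5) → z = -5
  (27/14, 5/28) → z = -545/28
  (0, 3/5) → z = -3/5

x_1 = 0, x_2 = 3/5, maximum z = -3/5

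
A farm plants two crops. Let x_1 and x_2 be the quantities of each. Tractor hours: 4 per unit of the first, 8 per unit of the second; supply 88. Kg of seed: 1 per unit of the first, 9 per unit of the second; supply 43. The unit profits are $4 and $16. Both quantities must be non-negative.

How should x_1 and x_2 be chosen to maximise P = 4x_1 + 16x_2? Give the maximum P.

x_1 = 16, x_2 = 3, maximum P = 112

The binding constraints are 4x_1 + 8x_2 = 88 and x_1 + 9x_2 = 43.
Solving simultaneously gives x_1 = 16, x_2 = 3.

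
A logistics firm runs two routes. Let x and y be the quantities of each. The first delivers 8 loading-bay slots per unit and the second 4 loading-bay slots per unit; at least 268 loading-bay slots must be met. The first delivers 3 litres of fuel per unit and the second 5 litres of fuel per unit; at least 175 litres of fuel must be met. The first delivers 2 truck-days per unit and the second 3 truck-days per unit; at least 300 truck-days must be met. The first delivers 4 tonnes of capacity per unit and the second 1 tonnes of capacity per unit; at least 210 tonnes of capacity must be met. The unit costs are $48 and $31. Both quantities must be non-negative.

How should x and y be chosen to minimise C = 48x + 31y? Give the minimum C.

Extreme points and C = 48x + 31y:
  (0, 210) → C = 6510
  (150, 0) → C = 7200
  (33, 78) → C = 4002
The feasible region is unbounded (it extends along (0, 1), (1, 0)), but C strictly increases along every unbounded feasible direction, so there is no improving ray and the minimum is attained at a vertex.

The optimum lies where 2x + 3y = 300 and 4x + y = 210.
Solving simultaneously gives x = 33, y = 78.

x = 33, y = 78, minimum C = 4002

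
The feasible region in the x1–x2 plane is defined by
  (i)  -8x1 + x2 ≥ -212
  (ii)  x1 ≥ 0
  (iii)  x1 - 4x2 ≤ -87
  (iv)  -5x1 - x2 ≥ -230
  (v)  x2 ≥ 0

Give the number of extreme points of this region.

4

Intersecting each pair of boundary lines and keeping only the points that satisfy every inequality leaves:
  (935/31, 908/31)
  (34, 60)
  (0, 87/4)
  (0, 230)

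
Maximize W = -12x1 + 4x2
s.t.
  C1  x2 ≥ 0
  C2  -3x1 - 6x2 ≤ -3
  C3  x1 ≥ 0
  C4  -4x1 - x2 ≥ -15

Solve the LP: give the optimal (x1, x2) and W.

x1 = 0, x2 = 15, maximum W = 60

Corner points and W = -12x1 + 4x2:
  (1, 0) → W = -12
  (15/4, 0) → W = -45
  (0, 1/2) → W = 2
  (0, 15) → W = 60

The binding constraints are x1 = 0 and -4x1 - x2 = -15.
Solving simultaneously gives x1 = 0, x2 = 15.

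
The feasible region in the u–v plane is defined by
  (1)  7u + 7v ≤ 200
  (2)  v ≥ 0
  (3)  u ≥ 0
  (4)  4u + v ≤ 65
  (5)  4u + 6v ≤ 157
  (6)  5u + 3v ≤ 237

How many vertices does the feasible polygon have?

Pairwise boundary intersections that survive every other constraint:
  (85/7, 115/7)
  (101/14, 299/14)
  (0, 0)
  (65/4, 0)
  (0, 157/6)

5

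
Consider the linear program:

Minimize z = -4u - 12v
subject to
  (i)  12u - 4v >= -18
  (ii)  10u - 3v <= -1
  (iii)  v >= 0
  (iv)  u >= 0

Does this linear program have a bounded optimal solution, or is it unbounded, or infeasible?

bounded optimum

Vertices and z = -4u - 12v:
  (25/2, 42) → z = -554
  (0, 9/2) → z = -54
  (0, 1/3) → z = -4
The feasible region has finitely many vertices and no improving ray; the minimum is -554 at (25/2, 42).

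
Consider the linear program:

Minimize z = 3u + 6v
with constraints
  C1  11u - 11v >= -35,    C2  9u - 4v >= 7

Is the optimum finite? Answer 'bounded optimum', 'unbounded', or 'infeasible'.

From the feasible point (217/55, 392/55), moving in the direction (-4, -9) keeps every constraint satisfied while z decreases without bound.

unbounded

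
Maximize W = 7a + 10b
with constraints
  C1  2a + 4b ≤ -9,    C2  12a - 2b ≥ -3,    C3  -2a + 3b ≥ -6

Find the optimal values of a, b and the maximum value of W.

a = -3/14, b = -15/7, maximum W = -321/14

Extreme points and W = 7a + 10b:
  (-15/26, -51/26) → W = -615/26
  (-3/14, -15/7) → W = -321/14
  (-21/32, -39/16) → W = -927/32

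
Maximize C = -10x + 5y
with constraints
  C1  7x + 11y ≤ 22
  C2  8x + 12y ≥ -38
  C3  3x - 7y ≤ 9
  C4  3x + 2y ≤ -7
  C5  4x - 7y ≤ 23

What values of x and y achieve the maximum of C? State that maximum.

Corner points and C = -10x + 5y:
  (-341/2, 221/2) → C = 4515/2
  (-121/19, 115/19) → C = 1785/19
  (-79/46, -93/46) → C = 325/46
  (-31/27, -16/9) → C = 70/27

x = -341/2, y = 221/2, maximum C = 4515/2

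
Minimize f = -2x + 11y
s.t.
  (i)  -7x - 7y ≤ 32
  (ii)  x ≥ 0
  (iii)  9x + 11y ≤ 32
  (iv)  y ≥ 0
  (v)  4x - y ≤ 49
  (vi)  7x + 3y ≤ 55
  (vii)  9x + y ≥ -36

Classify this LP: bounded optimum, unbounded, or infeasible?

Corner points and f = -2x + 11y:
  (0, 32/11) → f = 32
  (0, 0) → f = 0
  (32/9, 0) → f = -64/9
The feasible region has finitely many vertices and no improving ray; the minimum is -64/9 at (32/9, 0).

bounded optimum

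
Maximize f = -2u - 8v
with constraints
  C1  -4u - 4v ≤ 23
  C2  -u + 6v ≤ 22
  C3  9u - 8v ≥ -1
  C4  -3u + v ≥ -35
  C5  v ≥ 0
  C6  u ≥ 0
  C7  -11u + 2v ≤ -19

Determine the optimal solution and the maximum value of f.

Vertices and f = -2u - 8v:
  (85/23, 197/46) → f = -958/23
  (232/17, 101/17) → f = -1272/17
  (11/5, 13/5) → f = -126/5
  (35/3, 0) → f = -70/3
  (19/11, 0) → f = -38/11

u = 19/11, v = 0, maximum f = -38/11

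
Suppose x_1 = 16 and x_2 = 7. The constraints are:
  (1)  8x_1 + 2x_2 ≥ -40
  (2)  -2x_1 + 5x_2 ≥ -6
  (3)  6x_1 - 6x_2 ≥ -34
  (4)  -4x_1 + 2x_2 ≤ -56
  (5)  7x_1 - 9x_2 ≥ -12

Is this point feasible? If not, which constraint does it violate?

not feasible — violates (4)

Constraint (4): -4x_1 + 2x_2 = -50, which is not ≤ -56. All other constraints are satisfied.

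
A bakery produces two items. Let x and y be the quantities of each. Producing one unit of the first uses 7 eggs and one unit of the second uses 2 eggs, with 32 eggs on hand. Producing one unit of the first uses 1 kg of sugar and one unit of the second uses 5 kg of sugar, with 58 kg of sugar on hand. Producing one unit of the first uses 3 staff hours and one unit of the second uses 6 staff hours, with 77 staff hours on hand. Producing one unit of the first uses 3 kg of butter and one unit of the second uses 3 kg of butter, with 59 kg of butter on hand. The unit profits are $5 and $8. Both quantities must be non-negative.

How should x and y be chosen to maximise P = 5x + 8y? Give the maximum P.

x = 4/3, y = 34/3, maximum P = 292/3

Feasible corners and P = 5x + 8y:
  (0, 0) → P = 0
  (0, 58/5) → P = 464/5
  (32/7, 0) → P = 160/7
  (4/3, 34/3) → P = 292/3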